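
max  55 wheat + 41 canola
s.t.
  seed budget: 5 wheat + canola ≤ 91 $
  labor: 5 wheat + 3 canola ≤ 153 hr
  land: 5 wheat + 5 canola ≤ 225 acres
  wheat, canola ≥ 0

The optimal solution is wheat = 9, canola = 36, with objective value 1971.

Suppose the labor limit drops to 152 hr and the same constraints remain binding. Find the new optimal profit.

1964

Binding: labor and land. Non-binding: seed budget (10 unused).
Slack constraints have shadow price 0 (complementary slackness).
From A_Bᵀ y = c: 5·y_labor + 5·y_land = 55; 3·y_labor + 5·y_land = 41.
This yields shadow prices y_labor = 7, y_land = 4.
Δz = y_labor·Δb = 7 × (-1) = -7, so new z* = 1971 − 7 = 1964.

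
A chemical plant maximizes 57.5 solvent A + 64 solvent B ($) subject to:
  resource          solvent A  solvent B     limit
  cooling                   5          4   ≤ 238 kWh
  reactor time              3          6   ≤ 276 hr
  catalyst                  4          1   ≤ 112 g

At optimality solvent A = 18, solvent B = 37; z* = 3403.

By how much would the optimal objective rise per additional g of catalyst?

At the optimum: cooling uses 238 of 238 (binding); reactor time uses 276 of 276 (binding); catalyst uses 109 of 112 (slack = 3).
Slack constraints have shadow price 0 (complementary slackness).
From A_Bᵀ y = c: 5·y_cooling + 3·y_reactor time = 57.5; 4·y_cooling + 6·y_reactor time = 64.
Solving: y_cooling = 8.5, y_reactor time = 5.
Shadow price of catalyst = 0.

0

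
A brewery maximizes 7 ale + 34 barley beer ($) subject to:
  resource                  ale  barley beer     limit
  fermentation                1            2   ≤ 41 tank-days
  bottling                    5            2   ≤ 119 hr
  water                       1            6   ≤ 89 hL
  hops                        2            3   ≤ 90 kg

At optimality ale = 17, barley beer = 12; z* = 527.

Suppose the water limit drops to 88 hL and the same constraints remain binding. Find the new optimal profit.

Binding: fermentation and water. Non-binding: bottling (10 unused), hops (20 unused).
Since bottling, hops are not tight, their duals are 0.
From A_Bᵀ y = c: 1·y_fermentation + 1·y_water = 7; 2·y_fermentation + 6·y_water = 34.
Solving: y_fermentation = 2, y_water = 5.
Δz = y_water·Δb = 5 × (-1) = -5, so new z* = 527 − 5 = 522.

522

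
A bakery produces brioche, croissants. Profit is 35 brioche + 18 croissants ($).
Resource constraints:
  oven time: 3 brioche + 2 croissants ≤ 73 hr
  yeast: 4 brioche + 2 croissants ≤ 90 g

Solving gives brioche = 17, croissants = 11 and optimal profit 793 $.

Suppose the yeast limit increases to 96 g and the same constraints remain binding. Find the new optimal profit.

841

Check each constraint at x*: oven time 73/73 (tight); yeast 90/90 (tight).
Dual feasibility on the basic columns requires 3·y_oven time + 4·y_yeast = 35, 2·y_oven time + 2·y_yeast = 18.
This yields shadow prices y_oven time = 1, y_yeast = 8.
Δz = y_yeast·Δb = 8 × (6) = 48, so new z* = 793 + 48 = 841.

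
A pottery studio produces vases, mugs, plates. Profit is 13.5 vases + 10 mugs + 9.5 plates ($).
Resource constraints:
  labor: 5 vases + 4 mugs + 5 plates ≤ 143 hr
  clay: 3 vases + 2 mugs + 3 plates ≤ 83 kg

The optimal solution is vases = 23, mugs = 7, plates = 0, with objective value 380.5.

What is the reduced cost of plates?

Check each constraint at x*: labor 143/143 (tight); clay 83/83 (tight).
The binding rows give the dual system: 5·y_labor + 3·y_clay = 13.5 and 4·y_labor + 2·y_clay = 10.
Solving: y_labor = 1.5, y_clay = 2.
Reduced cost of plates: c₃ − yᵀa₃ = 9.5 − (1.5·5 + 2·3) = 9.5 − 13.5 = -4.

-4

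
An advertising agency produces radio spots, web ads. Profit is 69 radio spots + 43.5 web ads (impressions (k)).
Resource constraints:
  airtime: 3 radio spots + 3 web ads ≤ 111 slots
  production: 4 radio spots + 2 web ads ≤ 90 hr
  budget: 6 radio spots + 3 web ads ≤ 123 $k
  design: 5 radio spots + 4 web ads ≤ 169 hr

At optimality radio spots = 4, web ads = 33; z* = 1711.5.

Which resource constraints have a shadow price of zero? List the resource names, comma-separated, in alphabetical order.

design, production

airtime: 111/111 (binding)
production: 82/90 (slack 8)
budget: 123/123 (binding)
design: 152/169 (slack 17)
By complementary slackness, a constraint with positive slack has shadow price 0 → design, production.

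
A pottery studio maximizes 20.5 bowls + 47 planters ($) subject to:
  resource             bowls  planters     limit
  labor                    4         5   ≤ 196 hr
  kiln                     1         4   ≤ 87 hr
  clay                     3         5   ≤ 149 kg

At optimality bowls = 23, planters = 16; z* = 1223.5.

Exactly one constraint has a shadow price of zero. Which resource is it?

labor: 172/196 (slack 24)
kiln: 87/87 (binding)
clay: 149/149 (binding)
By complementary slackness, a constraint with positive slack has shadow price 0 → labor.

labor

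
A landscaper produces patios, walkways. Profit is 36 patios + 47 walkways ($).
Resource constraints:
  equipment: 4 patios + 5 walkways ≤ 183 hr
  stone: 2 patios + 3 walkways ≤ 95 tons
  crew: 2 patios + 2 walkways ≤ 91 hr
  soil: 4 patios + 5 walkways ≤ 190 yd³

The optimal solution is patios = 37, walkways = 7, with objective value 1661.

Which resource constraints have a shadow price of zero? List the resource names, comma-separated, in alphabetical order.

crew, soil

equipment: 183/183 (binding)
stone: 95/95 (binding)
crew: 88/91 (slack 3)
soil: 183/190 (slack 7)
By complementary slackness, a constraint with positive slack has shadow price 0 → crew, soil.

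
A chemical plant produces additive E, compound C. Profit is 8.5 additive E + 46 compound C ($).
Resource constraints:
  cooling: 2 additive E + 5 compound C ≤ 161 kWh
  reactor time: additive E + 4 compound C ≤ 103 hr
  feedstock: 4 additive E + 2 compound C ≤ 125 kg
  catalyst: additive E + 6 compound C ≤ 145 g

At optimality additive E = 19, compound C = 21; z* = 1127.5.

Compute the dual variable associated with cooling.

At the optimum: cooling uses 143 of 161 (slack = 18); reactor time uses 103 of 103 (binding); feedstock uses 118 of 125 (slack = 7); catalyst uses 145 of 145 (binding).
Slack constraints have shadow price 0 (complementary slackness).
Dual feasibility on the basic columns requires 1·y_reactor time + 1·y_catalyst = 8.5, 4·y_reactor time + 6·y_catalyst = 46.
Solving: y_reactor time = 2.5, y_catalyst = 6.
Shadow price of cooling = 0.

0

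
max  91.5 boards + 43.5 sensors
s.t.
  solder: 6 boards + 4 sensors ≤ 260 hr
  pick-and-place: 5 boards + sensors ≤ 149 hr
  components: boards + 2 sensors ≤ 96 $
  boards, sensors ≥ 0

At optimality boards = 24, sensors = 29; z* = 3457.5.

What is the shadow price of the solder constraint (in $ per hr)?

9

Binding: solder and pick-and-place. Non-binding: components (14 unused).
Since components is not tight, its dual is 0.
From A_Bᵀ y = c: 6·y_solder + 5·y_pick-and-place = 91.5; 4·y_solder + 1·y_pick-and-place = 43.5.
Solving: y_solder = 9, y_pick-and-place = 7.5.
Shadow price of solder = 9.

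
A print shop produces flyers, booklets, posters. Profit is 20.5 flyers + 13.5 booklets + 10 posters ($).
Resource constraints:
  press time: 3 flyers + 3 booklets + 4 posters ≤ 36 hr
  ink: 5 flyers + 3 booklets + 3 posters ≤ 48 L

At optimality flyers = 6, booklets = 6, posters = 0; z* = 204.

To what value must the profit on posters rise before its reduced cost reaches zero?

14.5

Both press time and ink are binding at x*.
Dual feasibility on the basic columns requires 3·y_press time + 5·y_ink = 20.5, 3·y_press time + 3·y_ink = 13.5.
This yields shadow prices y_press time = 1, y_ink = 3.5.
posters enters the basis when its profit ≥ yᵀa₃ = 1·4 + 3.5·3 = 14.5.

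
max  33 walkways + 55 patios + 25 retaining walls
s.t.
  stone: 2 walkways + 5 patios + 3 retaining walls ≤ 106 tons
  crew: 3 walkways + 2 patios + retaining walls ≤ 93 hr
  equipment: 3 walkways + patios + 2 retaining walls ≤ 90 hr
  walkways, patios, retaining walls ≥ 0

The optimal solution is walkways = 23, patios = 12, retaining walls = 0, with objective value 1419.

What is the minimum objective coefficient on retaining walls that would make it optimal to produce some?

At the optimum: stone uses 106 of 106 (binding); crew uses 93 of 93 (binding); equipment uses 81 of 90 (slack = 9).
By complementary slackness, y = 0 for the non-binding constraint.
The binding rows give the dual system: 2·y_stone + 3·y_crew = 33 and 5·y_stone + 2·y_crew = 55.
This yields shadow prices y_stone = 9, y_crew = 5.
retaining walls enters the basis when its profit ≥ yᵀa₃ = 9·3 + 5·1 = 32.

32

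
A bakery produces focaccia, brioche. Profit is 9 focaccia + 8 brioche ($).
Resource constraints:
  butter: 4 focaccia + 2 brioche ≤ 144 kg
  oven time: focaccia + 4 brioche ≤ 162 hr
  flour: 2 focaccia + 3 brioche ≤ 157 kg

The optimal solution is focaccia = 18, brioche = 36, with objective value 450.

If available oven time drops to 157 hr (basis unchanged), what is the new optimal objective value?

Binding: butter and oven time. Non-binding: flour (13 unused).
Slack constraints have shadow price 0 (complementary slackness).
From A_Bᵀ y = c: 4·y_butter + 1·y_oven time = 9; 2·y_butter + 4·y_oven time = 8.
This yields shadow prices y_butter = 2, y_oven time = 1.
Δz = y_oven time·Δb = 1 × (-5) = -5, so new z* = 450 − 5 = 445.

445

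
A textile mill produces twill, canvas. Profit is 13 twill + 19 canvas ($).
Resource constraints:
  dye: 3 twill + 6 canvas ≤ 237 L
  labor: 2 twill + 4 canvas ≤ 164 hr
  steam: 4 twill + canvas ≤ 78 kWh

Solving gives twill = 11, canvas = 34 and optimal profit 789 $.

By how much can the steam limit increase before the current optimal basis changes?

Binding constraints: dye, steam. The basis is B = [[3,6],[4,1]] with det -21.
Per unit increase in steam, x* moves by d = (0.2857, -0.1429).
The basis stays optimal until canvas reaches 0; allowable increase = 238 kWh.

238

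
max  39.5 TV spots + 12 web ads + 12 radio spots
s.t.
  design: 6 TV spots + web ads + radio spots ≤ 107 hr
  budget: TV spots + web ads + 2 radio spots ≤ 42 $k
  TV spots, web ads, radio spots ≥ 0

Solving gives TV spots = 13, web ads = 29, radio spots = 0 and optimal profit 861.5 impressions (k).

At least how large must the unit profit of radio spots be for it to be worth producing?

At the optimum: design uses 107 of 107 (binding); budget uses 42 of 42 (binding).
The binding rows give the dual system: 6·y_design + 1·y_budget = 39.5 and 1·y_design + 1·y_budget = 12.
This yields shadow prices y_design = 5.5, y_budget = 6.5.
radio spots enters the basis when its profit ≥ yᵀa₃ = 5.5·1 + 6.5·2 = 18.5.

18.5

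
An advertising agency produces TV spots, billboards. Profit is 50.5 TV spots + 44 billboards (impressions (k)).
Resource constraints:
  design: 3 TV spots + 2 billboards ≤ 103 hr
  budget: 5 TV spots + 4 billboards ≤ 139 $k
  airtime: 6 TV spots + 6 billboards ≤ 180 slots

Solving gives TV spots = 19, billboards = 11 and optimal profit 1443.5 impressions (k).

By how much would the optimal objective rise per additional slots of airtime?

Binding: budget and airtime. Non-binding: design (24 unused).
Slack constraints have shadow price 0 (complementary slackness).
From A_Bᵀ y = c: 5·y_budget + 6·y_airtime = 50.5; 4·y_budget + 6·y_airtime = 44.
Solving: y_budget = 6.5, y_airtime = 3.
Shadow price of airtime = 3.

3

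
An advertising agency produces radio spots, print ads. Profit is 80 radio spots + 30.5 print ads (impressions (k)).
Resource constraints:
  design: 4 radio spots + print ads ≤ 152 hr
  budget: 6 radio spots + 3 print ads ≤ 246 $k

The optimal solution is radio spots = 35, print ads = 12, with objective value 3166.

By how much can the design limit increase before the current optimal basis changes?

12

Binding constraints: design, budget. The basis is B = [[4,1],[6,3]] with det 6.
Per unit increase in design, x* moves by d = (0.5, -1).
The basis stays optimal until print ads reaches 0; allowable increase = 12 hr.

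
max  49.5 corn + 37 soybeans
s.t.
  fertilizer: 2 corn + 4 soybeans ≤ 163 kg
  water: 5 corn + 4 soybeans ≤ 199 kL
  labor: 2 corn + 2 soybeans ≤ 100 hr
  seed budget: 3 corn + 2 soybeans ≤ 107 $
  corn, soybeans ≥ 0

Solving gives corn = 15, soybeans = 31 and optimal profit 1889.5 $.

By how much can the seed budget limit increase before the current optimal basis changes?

12.4

Binding constraints: water, seed budget. The basis is B = [[5,4],[3,2]] with det -2.
Per unit increase in seed budget, x* moves by d = (2, -2.5).
The basis stays optimal until soybeans reaches 0; allowable increase = 12.4 $.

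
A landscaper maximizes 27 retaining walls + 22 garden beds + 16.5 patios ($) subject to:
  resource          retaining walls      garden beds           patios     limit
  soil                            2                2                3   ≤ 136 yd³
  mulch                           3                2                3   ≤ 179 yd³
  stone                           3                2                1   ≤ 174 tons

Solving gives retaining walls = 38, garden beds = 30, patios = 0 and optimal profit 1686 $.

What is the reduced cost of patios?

Check each constraint at x*: soil 136/136 (tight); mulch 174/179 (slack 5); stone 174/174 (tight).
Slack constraints have shadow price 0 (complementary slackness).
Dual feasibility on the basic columns requires 2·y_soil + 3·y_stone = 27, 2·y_soil + 2·y_stone = 22.
This yields shadow prices y_soil = 6, y_stone = 5.
Reduced cost of patios: c₃ − yᵀa₃ = 16.5 − (6·3 + 5·1) = 16.5 − 23 = -6.5.

-6.5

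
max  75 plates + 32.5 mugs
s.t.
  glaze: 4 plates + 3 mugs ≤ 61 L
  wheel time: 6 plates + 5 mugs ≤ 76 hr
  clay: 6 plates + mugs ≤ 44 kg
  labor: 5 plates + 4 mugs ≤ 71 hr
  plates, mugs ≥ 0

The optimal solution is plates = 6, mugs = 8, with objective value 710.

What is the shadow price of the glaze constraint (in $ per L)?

0

Check each constraint at x*: glaze 48/61 (slack 13); wheel time 76/76 (tight); clay 44/44 (tight); labor 62/71 (slack 9).
By complementary slackness, y = 0 for the non-binding constraints.
The binding rows give the dual system: 6·y_wheel time + 6·y_clay = 75 and 5·y_wheel time + 1·y_clay = 32.5.
Solving: y_wheel time = 5, y_clay = 7.5.
Shadow price of glaze = 0.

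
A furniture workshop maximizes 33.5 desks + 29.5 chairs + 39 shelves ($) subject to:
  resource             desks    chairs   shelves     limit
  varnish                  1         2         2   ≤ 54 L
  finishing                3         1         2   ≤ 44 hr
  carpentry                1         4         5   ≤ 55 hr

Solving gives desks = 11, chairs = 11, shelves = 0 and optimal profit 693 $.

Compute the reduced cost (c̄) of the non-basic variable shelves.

-5

At the optimum: varnish uses 33 of 54 (slack = 21); finishing uses 44 of 44 (binding); carpentry uses 55 of 55 (binding).
Since varnish is not tight, its dual is 0.
The binding rows give the dual system: 3·y_finishing + 1·y_carpentry = 33.5 and 1·y_finishing + 4·y_carpentry = 29.5.
→ y_finishing = 9.5 and y_carpentry = 5.
Reduced cost of shelves: c₃ − yᵀa₃ = 39 − (9.5·2 + 5·5) = 39 − 44 = -5.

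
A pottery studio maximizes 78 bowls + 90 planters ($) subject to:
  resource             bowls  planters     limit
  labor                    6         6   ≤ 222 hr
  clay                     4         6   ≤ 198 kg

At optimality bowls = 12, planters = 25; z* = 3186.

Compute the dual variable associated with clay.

6

At the optimum: labor uses 222 of 222 (binding); clay uses 198 of 198 (binding).
The binding rows give the dual system: 6·y_labor + 4·y_clay = 78 and 6·y_labor + 6·y_clay = 90.
→ y_labor = 9 and y_clay = 6.
Shadow price of clay = 6.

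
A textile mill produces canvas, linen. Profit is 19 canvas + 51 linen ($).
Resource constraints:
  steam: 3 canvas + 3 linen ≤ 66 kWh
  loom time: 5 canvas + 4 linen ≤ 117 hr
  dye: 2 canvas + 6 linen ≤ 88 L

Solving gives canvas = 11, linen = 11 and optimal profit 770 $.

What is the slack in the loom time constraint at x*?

18

loom time used = 5·11 + 4·11 = 99; slack = 117 − 99 = 18.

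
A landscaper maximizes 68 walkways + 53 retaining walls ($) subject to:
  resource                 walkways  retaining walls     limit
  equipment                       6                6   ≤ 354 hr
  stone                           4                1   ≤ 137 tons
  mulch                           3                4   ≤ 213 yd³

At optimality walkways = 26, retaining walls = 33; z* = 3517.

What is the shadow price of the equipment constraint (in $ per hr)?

Binding: equipment and stone. Non-binding: mulch (3 unused).
Since mulch is not tight, its dual is 0.
From A_Bᵀ y = c: 6·y_equipment + 4·y_stone = 68; 6·y_equipment + 1·y_stone = 53.
→ y_equipment = 8 and y_stone = 5.
Shadow price of equipment = 8.

8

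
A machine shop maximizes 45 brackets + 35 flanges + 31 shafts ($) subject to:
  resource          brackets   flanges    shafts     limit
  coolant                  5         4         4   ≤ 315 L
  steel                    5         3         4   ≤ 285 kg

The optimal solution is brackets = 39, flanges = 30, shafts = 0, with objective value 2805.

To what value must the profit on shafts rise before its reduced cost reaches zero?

36

Both coolant and steel are binding at x*.
Dual feasibility on the basic columns requires 5·y_coolant + 5·y_steel = 45, 4·y_coolant + 3·y_steel = 35.
This yields shadow prices y_coolant = 8, y_steel = 1.
shafts enters the basis when its profit ≥ yᵀa₃ = 8·4 + 1·4 = 36.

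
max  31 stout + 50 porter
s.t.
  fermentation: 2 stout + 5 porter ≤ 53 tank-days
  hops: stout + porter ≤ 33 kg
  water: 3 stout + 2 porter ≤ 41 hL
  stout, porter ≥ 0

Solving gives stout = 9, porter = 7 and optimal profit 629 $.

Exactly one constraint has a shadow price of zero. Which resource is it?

fermentation: 53/53 (binding)
hops: 16/33 (slack 17)
water: 41/41 (binding)
By complementary slackness, a constraint with positive slack has shadow price 0 → hops.

hops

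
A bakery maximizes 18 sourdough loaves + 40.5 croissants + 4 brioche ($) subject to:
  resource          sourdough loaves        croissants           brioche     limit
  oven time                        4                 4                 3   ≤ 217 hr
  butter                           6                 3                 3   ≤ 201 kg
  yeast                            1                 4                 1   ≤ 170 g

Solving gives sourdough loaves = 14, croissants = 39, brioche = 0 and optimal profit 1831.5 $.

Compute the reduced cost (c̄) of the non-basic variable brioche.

At the optimum: oven time uses 212 of 217 (slack = 5); butter uses 201 of 201 (binding); yeast uses 170 of 170 (binding).
Slack constraints have shadow price 0 (complementary slackness).
From A_Bᵀ y = c: 6·y_butter + 1·y_yeast = 18; 3·y_butter + 4·y_yeast = 40.5.
This yields shadow prices y_butter = 1.5, y_yeast = 9.
Reduced cost of brioche: c₃ − yᵀa₃ = 4 − (1.5·3 + 9·1) = 4 − 13.5 = -9.5.

-9.5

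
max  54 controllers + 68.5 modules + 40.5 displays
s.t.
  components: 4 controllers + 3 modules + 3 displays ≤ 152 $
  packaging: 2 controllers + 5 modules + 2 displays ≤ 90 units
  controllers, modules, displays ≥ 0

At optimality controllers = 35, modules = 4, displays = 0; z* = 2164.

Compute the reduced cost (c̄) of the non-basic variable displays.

Check each constraint at x*: components 152/152 (tight); packaging 90/90 (tight).
From A_Bᵀ y = c: 4·y_components + 2·y_packaging = 54; 3·y_components + 5·y_packaging = 68.5.
→ y_components = 9.5 and y_packaging = 8.
Reduced cost of displays: c₃ − yᵀa₃ = 40.5 − (9.5·3 + 8·2) = 40.5 − 44.5 = -4.

-4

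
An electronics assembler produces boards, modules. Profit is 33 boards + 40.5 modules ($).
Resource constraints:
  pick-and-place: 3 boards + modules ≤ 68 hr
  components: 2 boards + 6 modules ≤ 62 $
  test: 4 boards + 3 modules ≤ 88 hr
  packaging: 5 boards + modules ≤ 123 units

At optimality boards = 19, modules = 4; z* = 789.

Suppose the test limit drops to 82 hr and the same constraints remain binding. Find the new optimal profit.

750

Binding: components and test. Non-binding: pick-and-place (7 unused), packaging (24 unused).
Since pick-and-place, packaging are not tight, their duals are 0.
From A_Bᵀ y = c: 2·y_components + 4·y_test = 33; 6·y_components + 3·y_test = 40.5.
→ y_components = 3.5 and y_test = 6.5.
Δz = y_test·Δb = 6.5 × (-6) = -39, so new z* = 789 − 39 = 750.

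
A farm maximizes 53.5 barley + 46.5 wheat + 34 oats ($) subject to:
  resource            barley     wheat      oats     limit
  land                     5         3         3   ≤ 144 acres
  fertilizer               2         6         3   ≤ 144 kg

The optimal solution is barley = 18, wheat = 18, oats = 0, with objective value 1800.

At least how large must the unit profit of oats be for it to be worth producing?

At the optimum: land uses 144 of 144 (binding); fertilizer uses 144 of 144 (binding).
Dual feasibility on the basic columns requires 5·y_land + 2·y_fertilizer = 53.5, 3·y_land + 6·y_fertilizer = 46.5.
This yields shadow prices y_land = 9.5, y_fertilizer = 3.
oats enters the basis when its profit ≥ yᵀa₃ = 9.5·3 + 3·3 = 37.5.

37.5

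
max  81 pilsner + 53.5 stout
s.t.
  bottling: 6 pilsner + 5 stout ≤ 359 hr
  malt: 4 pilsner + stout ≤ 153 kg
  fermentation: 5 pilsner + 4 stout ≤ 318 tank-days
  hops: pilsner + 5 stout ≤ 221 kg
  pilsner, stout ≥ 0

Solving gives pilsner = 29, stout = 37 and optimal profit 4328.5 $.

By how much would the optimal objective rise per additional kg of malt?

Check each constraint at x*: bottling 359/359 (tight); malt 153/153 (tight); fermentation 293/318 (slack 25); hops 214/221 (slack 7).
By complementary slackness, y = 0 for the non-binding constraints.
Dual feasibility on the basic columns requires 6·y_bottling + 4·y_malt = 81, 5·y_bottling + 1·y_malt = 53.5.
This yields shadow prices y_bottling = 9.5, y_malt = 6.
Shadow price of malt = 6.

6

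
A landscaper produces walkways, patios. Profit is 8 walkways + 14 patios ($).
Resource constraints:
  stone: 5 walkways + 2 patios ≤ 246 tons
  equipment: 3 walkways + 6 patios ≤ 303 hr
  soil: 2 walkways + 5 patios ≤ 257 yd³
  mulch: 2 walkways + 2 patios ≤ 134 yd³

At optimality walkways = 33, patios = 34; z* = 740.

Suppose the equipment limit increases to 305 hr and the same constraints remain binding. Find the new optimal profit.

744

At the optimum: stone uses 233 of 246 (slack = 13); equipment uses 303 of 303 (binding); soil uses 236 of 257 (slack = 21); mulch uses 134 of 134 (binding).
By complementary slackness, y = 0 for the non-binding constraints.
Dual feasibility on the basic columns requires 3·y_equipment + 2·y_mulch = 8, 6·y_equipment + 2·y_mulch = 14.
→ y_equipment = 2 and y_mulch = 1.
Δz = y_equipment·Δb = 2 × (2) = 4, so new z* = 740 + 4 = 744.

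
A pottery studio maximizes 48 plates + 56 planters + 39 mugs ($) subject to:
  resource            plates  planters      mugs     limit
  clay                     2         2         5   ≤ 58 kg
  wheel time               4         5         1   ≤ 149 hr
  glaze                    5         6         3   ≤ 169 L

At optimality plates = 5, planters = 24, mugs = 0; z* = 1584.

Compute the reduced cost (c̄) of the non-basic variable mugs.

At the optimum: clay uses 58 of 58 (binding); wheel time uses 140 of 149 (slack = 9); glaze uses 169 of 169 (binding).
By complementary slackness, y = 0 for the non-binding constraint.
From A_Bᵀ y = c: 2·y_clay + 5·y_glaze = 48; 2·y_clay + 6·y_glaze = 56.
This yields shadow prices y_clay = 4, y_glaze = 8.
Reduced cost of mugs: c₃ − yᵀa₃ = 39 − (4·5 + 8·3) = 39 − 44 = -5.

-5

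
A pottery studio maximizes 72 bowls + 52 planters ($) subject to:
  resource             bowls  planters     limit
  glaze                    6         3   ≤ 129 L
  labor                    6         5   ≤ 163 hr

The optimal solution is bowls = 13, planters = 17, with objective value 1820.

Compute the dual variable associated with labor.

8

Check each constraint at x*: glaze 129/129 (tight); labor 163/163 (tight).
The binding rows give the dual system: 6·y_glaze + 6·y_labor = 72 and 3·y_glaze + 5·y_labor = 52.
→ y_glaze = 4 and y_labor = 8.
Shadow price of labor = 8.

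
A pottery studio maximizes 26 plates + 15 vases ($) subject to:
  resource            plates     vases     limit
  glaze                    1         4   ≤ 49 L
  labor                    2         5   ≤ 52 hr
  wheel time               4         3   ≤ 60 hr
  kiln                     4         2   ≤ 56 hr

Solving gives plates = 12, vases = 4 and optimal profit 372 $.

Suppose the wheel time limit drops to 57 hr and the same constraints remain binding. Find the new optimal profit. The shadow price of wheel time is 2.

366

Δb = -3, so new z* = 372 + (2)·(-3) = 372 − 6 = 366.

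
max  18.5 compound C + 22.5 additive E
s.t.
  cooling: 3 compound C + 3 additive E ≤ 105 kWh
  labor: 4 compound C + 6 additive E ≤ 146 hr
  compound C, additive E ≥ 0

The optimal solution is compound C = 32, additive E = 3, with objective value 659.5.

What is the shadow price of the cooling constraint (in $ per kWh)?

At the optimum: cooling uses 105 of 105 (binding); labor uses 146 of 146 (binding).
Dual feasibility on the basic columns requires 3·y_cooling + 4·y_labor = 18.5, 3·y_cooling + 6·y_labor = 22.5.
This yields shadow prices y_cooling = 3.5, y_labor = 2.
Shadow price of cooling = 3.5.

3.5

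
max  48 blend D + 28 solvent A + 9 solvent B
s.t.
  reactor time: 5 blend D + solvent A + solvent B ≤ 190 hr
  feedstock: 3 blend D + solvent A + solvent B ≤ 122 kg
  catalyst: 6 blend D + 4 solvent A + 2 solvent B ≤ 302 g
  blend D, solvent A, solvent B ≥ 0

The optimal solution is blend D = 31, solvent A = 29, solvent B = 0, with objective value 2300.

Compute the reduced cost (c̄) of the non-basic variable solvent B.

At the optimum: reactor time uses 184 of 190 (slack = 6); feedstock uses 122 of 122 (binding); catalyst uses 302 of 302 (binding).
Slack constraints have shadow price 0 (complementary slackness).
The binding rows give the dual system: 3·y_feedstock + 6·y_catalyst = 48 and 1·y_feedstock + 4·y_catalyst = 28.
→ y_feedstock = 4 and y_catalyst = 6.
Reduced cost of solvent B: c₃ − yᵀa₃ = 9 − (4·1 + 6·2) = 9 − 16 = -7.

-7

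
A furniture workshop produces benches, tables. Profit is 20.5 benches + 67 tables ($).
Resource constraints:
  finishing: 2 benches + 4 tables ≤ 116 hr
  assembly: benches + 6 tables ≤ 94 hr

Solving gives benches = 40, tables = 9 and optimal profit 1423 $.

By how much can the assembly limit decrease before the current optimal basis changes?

Binding constraints: finishing, assembly. The basis is B = [[2,4],[1,6]] with det 8.
Per unit decrease in assembly, x* moves by d = (0.5, -0.25).
The basis stays optimal until tables reaches 0; allowable decrease = 36 hr.

36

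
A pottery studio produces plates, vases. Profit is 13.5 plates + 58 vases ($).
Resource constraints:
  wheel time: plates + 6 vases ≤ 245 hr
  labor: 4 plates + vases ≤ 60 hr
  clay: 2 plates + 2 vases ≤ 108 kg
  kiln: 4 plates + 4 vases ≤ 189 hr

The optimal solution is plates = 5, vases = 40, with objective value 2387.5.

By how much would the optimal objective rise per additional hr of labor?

Binding: wheel time and labor. Non-binding: clay (18 unused), kiln (9 unused).
By complementary slackness, y = 0 for the non-binding constraints.
From A_Bᵀ y = c: 1·y_wheel time + 4·y_labor = 13.5; 6·y_wheel time + 1·y_labor = 58.
Solving: y_wheel time = 9.5, y_labor = 1.
Shadow price of labor = 1.

1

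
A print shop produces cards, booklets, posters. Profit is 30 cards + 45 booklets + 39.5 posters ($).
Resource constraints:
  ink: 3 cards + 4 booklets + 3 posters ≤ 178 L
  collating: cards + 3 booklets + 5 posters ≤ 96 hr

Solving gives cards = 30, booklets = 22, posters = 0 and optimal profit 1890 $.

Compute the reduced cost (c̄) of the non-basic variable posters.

-2.5

Check each constraint at x*: ink 178/178 (tight); collating 96/96 (tight).
The binding rows give the dual system: 3·y_ink + 1·y_collating = 30 and 4·y_ink + 3·y_collating = 45.
Solving: y_ink = 9, y_collating = 3.
Reduced cost of posters: c₃ − yᵀa₃ = 39.5 − (9·3 + 3·5) = 39.5 − 42 = -2.5.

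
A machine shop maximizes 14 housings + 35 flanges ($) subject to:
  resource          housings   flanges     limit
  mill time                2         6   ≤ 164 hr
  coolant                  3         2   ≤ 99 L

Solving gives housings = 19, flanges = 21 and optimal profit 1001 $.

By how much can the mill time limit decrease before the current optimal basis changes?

Binding constraints: mill time, coolant. The basis is B = [[2,6],[3,2]] with det -14.
Per unit decrease in mill time, x* moves by d = (0.1429, -0.2143).
The basis stays optimal until flanges reaches 0; allowable decrease = 98 hr.

98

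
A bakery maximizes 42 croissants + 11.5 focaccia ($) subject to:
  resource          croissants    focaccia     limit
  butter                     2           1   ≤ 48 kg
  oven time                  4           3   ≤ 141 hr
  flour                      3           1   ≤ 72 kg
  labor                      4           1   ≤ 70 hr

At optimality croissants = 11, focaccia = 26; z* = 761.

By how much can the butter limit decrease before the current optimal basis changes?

Binding constraints: butter, labor. The basis is B = [[2,1],[4,1]] with det -2.
Per unit decrease in butter, x* moves by d = (0.5, -2).
The basis stays optimal until focaccia reaches 0; allowable decrease = 13 kg.

13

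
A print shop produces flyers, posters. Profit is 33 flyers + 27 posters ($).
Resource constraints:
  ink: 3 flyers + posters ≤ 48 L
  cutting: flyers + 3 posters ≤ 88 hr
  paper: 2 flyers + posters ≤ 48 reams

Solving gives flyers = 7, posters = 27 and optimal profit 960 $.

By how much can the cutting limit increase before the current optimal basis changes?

56

Binding constraints: ink, cutting. The basis is B = [[3,1],[1,3]] with det 8.
Per unit increase in cutting, x* moves by d = (-0.125, 0.375).
The basis stays optimal until flyers reaches 0; allowable increase = 56 hr.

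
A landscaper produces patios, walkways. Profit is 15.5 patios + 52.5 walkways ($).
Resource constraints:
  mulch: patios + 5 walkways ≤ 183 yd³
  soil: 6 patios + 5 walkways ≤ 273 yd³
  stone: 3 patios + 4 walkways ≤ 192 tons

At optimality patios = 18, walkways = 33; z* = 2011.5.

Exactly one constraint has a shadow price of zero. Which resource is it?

mulch: 183/183 (binding)
soil: 273/273 (binding)
stone: 186/192 (slack 6)
By complementary slackness, a constraint with positive slack has shadow price 0 → stone.

stone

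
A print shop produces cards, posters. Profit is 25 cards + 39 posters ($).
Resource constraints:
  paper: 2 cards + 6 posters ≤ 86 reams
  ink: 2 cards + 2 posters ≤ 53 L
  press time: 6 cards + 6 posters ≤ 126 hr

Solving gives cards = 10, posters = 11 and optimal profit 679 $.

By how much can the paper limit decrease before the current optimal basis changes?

44

Binding constraints: paper, press time. The basis is B = [[2,6],[6,6]] with det -24.
Per unit decrease in paper, x* moves by d = (0.25, -0.25).
The basis stays optimal until posters reaches 0; allowable decrease = 44 reams.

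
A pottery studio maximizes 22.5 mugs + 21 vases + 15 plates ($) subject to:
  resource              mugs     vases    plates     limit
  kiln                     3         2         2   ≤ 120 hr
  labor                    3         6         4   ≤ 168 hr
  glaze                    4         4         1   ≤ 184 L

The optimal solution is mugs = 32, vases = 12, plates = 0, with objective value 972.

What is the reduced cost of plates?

-3

Binding: kiln and labor. Non-binding: glaze (8 unused).
By complementary slackness, y = 0 for the non-binding constraint.
Dual feasibility on the basic columns requires 3·y_kiln + 3·y_labor = 22.5, 2·y_kiln + 6·y_labor = 21.
Solving: y_kiln = 6, y_labor = 1.5.
Reduced cost of plates: c₃ − yᵀa₃ = 15 − (6·2 + 1.5·4) = 15 − 18 = -3.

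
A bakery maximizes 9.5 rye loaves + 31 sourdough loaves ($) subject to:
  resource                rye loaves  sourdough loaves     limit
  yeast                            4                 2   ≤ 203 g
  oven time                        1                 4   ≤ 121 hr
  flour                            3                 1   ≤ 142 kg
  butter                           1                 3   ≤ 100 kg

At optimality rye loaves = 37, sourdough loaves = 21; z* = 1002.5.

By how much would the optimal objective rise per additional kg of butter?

Check each constraint at x*: yeast 190/203 (slack 13); oven time 121/121 (tight); flour 132/142 (slack 10); butter 100/100 (tight).
Slack constraints have shadow price 0 (complementary slackness).
The binding rows give the dual system: 1·y_oven time + 1·y_butter = 9.5 and 4·y_oven time + 3·y_butter = 31.
Solving: y_oven time = 2.5, y_butter = 7.
Shadow price of butter = 7.

7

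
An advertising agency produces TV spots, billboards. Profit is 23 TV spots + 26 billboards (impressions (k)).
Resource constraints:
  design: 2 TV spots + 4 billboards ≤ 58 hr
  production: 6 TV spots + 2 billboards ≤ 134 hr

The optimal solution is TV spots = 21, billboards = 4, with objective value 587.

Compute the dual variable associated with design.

5.5

Check each constraint at x*: design 58/58 (tight); production 134/134 (tight).
From A_Bᵀ y = c: 2·y_design + 6·y_production = 23; 4·y_design + 2·y_production = 26.
Solving: y_design = 5.5, y_production = 2.
Shadow price of design = 5.5.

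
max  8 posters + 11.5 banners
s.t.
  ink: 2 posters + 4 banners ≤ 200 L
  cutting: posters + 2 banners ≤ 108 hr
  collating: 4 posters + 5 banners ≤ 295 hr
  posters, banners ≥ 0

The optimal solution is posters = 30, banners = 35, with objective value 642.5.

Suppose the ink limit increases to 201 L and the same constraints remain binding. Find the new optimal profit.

643.5

Check each constraint at x*: ink 200/200 (tight); cutting 100/108 (slack 8); collating 295/295 (tight).
Slack constraints have shadow price 0 (complementary slackness).
Dual feasibility on the basic columns requires 2·y_ink + 4·y_collating = 8, 4·y_ink + 5·y_collating = 11.5.
Solving: y_ink = 1, y_collating = 1.5.
Δz = y_ink·Δb = 1 × (1) = 1, so new z* = 642.5 + 1 = 643.5.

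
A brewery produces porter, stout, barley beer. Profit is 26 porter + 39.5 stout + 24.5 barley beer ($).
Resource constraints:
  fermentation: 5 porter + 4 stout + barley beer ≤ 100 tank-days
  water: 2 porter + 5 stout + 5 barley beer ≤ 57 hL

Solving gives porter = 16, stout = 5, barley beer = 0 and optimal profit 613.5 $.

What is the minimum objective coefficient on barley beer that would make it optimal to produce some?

Check each constraint at x*: fermentation 100/100 (tight); water 57/57 (tight).
The binding rows give the dual system: 5·y_fermentation + 2·y_water = 26 and 4·y_fermentation + 5·y_water = 39.5.
This yields shadow prices y_fermentation = 3, y_water = 5.5.
barley beer enters the basis when its profit ≥ yᵀa₃ = 3·1 + 5.5·5 = 30.5.

30.5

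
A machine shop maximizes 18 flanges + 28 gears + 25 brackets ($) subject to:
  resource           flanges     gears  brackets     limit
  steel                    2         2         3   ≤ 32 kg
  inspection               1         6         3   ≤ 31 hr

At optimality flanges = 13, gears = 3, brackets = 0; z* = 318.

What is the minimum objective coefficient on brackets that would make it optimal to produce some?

Check each constraint at x*: steel 32/32 (tight); inspection 31/31 (tight).
Dual feasibility on the basic columns requires 2·y_steel + 1·y_inspection = 18, 2·y_steel + 6·y_inspection = 28.
Solving: y_steel = 8, y_inspection = 2.
brackets enters the basis when its profit ≥ yᵀa₃ = 8·3 + 2·3 = 30.

30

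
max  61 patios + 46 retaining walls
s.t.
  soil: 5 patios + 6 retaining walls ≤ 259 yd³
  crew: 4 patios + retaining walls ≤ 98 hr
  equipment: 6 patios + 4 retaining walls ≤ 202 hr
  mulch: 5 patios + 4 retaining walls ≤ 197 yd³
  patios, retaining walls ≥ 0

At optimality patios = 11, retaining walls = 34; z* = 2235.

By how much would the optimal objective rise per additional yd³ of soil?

2

At the optimum: soil uses 259 of 259 (binding); crew uses 78 of 98 (slack = 20); equipment uses 202 of 202 (binding); mulch uses 191 of 197 (slack = 6).
By complementary slackness, y = 0 for the non-binding constraints.
The binding rows give the dual system: 5·y_soil + 6·y_equipment = 61 and 6·y_soil + 4·y_equipment = 46.
Solving: y_soil = 2, y_equipment = 8.5.
Shadow price of soil = 2.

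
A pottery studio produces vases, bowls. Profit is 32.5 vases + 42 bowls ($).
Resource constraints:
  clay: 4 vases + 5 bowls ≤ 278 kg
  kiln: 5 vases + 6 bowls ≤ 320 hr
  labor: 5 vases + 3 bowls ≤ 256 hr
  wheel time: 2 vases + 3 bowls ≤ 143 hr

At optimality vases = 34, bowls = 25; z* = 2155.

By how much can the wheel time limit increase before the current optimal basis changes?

17

Binding constraints: kiln, wheel time. The basis is B = [[5,6],[2,3]] with det 3.
Per unit increase in wheel time, x* moves by d = (-2, 1.6667).
The basis stays optimal until vases reaches 0; allowable increase = 17 hr.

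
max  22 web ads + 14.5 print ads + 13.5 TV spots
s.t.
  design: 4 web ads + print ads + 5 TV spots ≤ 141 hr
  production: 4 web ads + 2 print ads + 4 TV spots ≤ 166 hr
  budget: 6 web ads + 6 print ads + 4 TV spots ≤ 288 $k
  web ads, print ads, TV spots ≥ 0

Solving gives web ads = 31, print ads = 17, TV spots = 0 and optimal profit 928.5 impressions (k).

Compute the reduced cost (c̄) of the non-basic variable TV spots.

Check each constraint at x*: design 141/141 (tight); production 158/166 (slack 8); budget 288/288 (tight).
By complementary slackness, y = 0 for the non-binding constraint.
The binding rows give the dual system: 4·y_design + 6·y_budget = 22 and 1·y_design + 6·y_budget = 14.5.
→ y_design = 2.5 and y_budget = 2.
Reduced cost of TV spots: c₃ − yᵀa₃ = 13.5 − (2.5·5 + 2·4) = 13.5 − 20.5 = -7.

-7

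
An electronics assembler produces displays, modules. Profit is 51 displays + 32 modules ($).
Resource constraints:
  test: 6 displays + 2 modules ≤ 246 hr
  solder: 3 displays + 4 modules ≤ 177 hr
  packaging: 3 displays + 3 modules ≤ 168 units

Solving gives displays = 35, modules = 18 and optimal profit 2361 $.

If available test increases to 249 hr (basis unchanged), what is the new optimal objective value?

Check each constraint at x*: test 246/246 (tight); solder 177/177 (tight); packaging 159/168 (slack 9).
Since packaging is not tight, its dual is 0.
From A_Bᵀ y = c: 6·y_test + 3·y_solder = 51; 2·y_test + 4·y_solder = 32.
This yields shadow prices y_test = 6, y_solder = 5.
Δz = y_test·Δb = 6 × (3) = 18, so new z* = 2361 + 18 = 2379.

2379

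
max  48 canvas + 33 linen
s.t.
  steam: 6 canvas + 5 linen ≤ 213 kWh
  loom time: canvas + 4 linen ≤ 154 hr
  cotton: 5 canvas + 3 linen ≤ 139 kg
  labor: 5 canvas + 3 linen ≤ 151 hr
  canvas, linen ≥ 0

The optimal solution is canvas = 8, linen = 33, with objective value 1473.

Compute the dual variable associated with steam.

3

Binding: steam and cotton. Non-binding: loom time (14 unused), labor (12 unused).
By complementary slackness, y = 0 for the non-binding constraints.
The binding rows give the dual system: 6·y_steam + 5·y_cotton = 48 and 5·y_steam + 3·y_cotton = 33.
→ y_steam = 3 and y_cotton = 6.
Shadow price of steam = 3.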